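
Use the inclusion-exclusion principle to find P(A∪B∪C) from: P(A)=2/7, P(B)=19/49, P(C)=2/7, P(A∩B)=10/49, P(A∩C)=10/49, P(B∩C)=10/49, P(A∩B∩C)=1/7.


P(A∪B∪C) = P(A)+P(B)+P(C) - P(AB)-P(AC)-P(BC) + P(ABC)
= 2/7+19/49+2/7 - 10/49-10/49-10/49 + 1/7
= 24/49

24/49


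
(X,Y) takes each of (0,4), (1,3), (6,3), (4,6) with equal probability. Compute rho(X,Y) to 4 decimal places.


Cov(X,Y) = 0.2500, Var(X) = 5.6875, Var(Y) = 1.5000
rho = Cov/(sqrt(VarX)*sqrt(VarY)) = 0.0856

0.0856


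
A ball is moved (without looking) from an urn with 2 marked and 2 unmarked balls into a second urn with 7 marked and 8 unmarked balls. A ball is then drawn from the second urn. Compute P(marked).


P(transfer marked) = 2/4 = 1/2; P(transfer unmarked) = 1/2
If marked transferred: Urn II has 8 marked of 16, so P(marked|marked moved) = 1/2
If unmarked transferred: Urn II has 7 marked of 16, so P(marked|unmarked moved) = 7/16
By total probability: P(marked) = 1/2*1/2 + 1/2*7/16 = 15/32

15/32


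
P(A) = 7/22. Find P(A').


P(A') = 1 - P(A) = 1 - 7/22 = 15/22

15/22


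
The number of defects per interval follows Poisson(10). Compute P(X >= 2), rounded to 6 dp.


P(X>=2) = 1 - P(X<=1) = 1 - (e^(-10)*10^0/0! + e^(-10)*10^1/1!)
≈ 1 - (0.0000453999 + 0.0004539993)
= 1 - 0.0004993992 = 0.9995006008
≈ 0.999501

0.999501


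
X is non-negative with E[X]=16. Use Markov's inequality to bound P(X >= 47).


Markov: P(X >= a) <= E[X]/a
P(X >= 47) <= 16/47

16/47


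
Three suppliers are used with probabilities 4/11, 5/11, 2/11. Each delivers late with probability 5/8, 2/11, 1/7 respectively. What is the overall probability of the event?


P(A) = P(A|B1)P(B1) + P(A|B2)P(B2) + P(A|B3)P(B3)
= 5/8*4/11 + 2/11*5/11 + 1/7*2/11
= 5/22 + 10/121 + 2/77 = 569/1694

569/1694


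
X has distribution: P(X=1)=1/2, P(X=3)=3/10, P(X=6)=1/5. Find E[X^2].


E[X^2] = sum(g(x)*P(x))
= 1*1/2 + 9*3/10 + 36*1/5
= 52/5

52/5


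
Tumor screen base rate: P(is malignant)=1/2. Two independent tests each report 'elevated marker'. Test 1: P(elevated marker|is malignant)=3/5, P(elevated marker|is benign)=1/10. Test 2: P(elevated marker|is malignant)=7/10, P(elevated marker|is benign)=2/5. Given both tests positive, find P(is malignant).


After test 1: P(+) = 3/5*1/2 + 1/10*1/2 = 7/20
P(B|+) = (3/10)/(7/20) = 6/7
After test 2 (use post1 as new prior): P(+) = 7/10*6/7 + 2/5*1/7 = 23/35
P(B|+,+) = (3/5)/(23/35) = 21/23

21/23


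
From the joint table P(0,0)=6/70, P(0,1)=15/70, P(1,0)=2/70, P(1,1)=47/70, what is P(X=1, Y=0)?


Read from table: P(X=1, Y=0) = 2/70 = 1/35

1/35


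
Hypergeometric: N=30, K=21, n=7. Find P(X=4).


P(X=4) = C(21,4)*C(9,3) / C(30,7)
= 5985*84 / 2035800
= 502740/2035800 = 931/3770

931/3770


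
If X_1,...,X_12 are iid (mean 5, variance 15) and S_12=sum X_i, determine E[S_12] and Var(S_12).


E[S_n] = n*mu = 12*5 = 60
Var(S_n) = n*sigma^2 = 12*15 = 180

E[S_12]=60, Var(S_12)=180


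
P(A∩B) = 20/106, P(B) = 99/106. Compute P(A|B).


P(A|B) = P(A∩B)/P(B) = (20/106)/(99/106) = 20/99

20/99


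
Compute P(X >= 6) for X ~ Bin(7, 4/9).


P(X>=6) = P(X=6) + P(X=7)
= 143360/4782969 + 16384/4782969
= 53248/1594323

53248/1594323


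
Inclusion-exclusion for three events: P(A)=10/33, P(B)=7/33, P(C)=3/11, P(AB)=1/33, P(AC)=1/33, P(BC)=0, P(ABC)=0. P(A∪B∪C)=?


P(A∪B∪C) = P(A)+P(B)+P(C) - P(AB)-P(AC)-P(BC) + P(ABC)
= 10/33+7/33+3/11 - 1/33-1/33-0 + 0
= 8/11

8/11


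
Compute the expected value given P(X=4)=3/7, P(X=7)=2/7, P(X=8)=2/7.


E[X] = sum(x * P(x))
= 4*3/7 + 7*2/7 + 8*2/7
= 6

6


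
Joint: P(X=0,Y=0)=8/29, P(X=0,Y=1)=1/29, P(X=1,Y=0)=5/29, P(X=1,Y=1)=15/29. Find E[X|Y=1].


P(Y=1) = 16/29
E[X|Y=1] = (0*1 + 1*15)/16 = 15/16

15/16


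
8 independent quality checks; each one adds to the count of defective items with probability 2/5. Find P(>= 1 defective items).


P(at least one) = 1 - P(none)
P(none) = (1 - 2/5)^8 = (3/5)^8 = 6561/390625
P(at least one) = 1 - 6561/390625 = 384064/390625

384064/390625


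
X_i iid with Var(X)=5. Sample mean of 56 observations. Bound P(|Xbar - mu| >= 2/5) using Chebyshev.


Var(Xbar) = Var(X)/n = 5/56
Chebyshev: P(|Xbar-mu| >= 2/5) <= Var(Xbar)/(2/5)^2 = (5/56)/(4/25) = 125/224

125/224


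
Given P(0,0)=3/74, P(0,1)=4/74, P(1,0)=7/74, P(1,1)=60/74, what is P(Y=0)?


P(Y=0) = P(0,0)+P(1,0) = 3/74 + 7/74 = 10/74 = 5/37

5/37


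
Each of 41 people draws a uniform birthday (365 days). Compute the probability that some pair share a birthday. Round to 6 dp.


P(all different) = prod((365-i)/365 for i=0..40) = 0.096848
P(at least one match) = 1 - 0.096848 = 0.903152

0.903152


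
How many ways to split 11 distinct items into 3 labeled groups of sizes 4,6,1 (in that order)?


11! = 39916800
Denominator: 4!=24 * 6!=720 * 1!=1
Coefficient = 39916800 / 17280 = 2310

2310


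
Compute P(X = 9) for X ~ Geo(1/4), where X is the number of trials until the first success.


P(X=9) = (1-p)^8 * p = (3/4)^8 * 1/4
= 6561/65536 * 1/4 = 6561/262144

6561/262144


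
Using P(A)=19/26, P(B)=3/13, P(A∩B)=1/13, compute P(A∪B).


P(A∪B) = P(A) + P(B) - P(A∩B)
= 19/26 + 3/13 - 1/13 = 23/26

23/26


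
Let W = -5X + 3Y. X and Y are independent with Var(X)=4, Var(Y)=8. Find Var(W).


Independence => Cov(X,Y)=0
Var(-5X + 3Y) = (-5)^2*Var(X) + 3^2*Var(Y)
= 25*4 + 9*8 = 172

172


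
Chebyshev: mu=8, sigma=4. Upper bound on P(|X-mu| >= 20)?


k = 20/4 = 5
Chebyshev: P(|X-mu| >= k*sigma) <= 1/k^2 = 1/5^2 = 1/25

1/25


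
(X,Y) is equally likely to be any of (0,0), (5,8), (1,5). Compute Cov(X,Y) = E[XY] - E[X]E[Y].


E[X]=2, E[Y]=13/3, E[XY]=15
Cov(X,Y) = E[XY] - E[X]E[Y] = 15 - 2*13/3 = 19/3

19/3


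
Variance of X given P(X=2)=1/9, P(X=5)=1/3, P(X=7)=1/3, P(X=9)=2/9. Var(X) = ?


E[X] = 56/9, E[X^2] = 388/9
Var(X) = E[X^2] - (E[X])^2 = 388/9 - (56/9)^2 = 356/81

356/81


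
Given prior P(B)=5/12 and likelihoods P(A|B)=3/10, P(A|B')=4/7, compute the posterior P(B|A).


P(A) = P(A|B)P(B) + P(A|B')P(B') = 3/10*5/12 + 4/7*7/12 = 11/24
P(B|A) = P(A|B)P(B)/P(A) = (1/8)/(11/24) = 3/11

3/11


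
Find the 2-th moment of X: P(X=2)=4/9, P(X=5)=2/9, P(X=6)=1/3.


E[X^2] = sum(x^2 * P(x))
= 4*4/9 + 25*2/9 + 36*1/3
= 58/3

58/3


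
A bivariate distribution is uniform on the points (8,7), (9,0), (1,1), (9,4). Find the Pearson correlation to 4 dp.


Cov(X,Y) = 3.0000, Var(X) = 11.1875, Var(Y) = 7.5000
rho = Cov/(sqrt(VarX)*sqrt(VarY)) = 0.3275

0.3275


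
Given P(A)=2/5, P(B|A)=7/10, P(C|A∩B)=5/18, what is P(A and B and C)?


P(A∩B∩C) = P(A) * P(B|A) * P(C|A∩B)
= 2/5 * 7/10 * 5/18
= 7/25 * 5/18 = 7/90

7/90


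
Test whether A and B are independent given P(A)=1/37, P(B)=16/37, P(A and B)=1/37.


P(A)*P(B) = 1/37*16/37 = 16/1369
P(A∩B) = 1/37 != 16/1369, so not independent

No, A and B are not independent


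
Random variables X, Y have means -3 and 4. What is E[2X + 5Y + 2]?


E[2X + 5Y + 2] = 2*E[X] + 5*E[Y] + 2
= (2)*(-3) + (5)*(4) + (2)
= -6 + 20 + 2 = 16

16


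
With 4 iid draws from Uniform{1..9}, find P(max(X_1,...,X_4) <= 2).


P(max <= 2) = P(all X_i <= 2) = (P(X_1 <= 2))^4
= (2/9)^4 = 16/6561

16/6561


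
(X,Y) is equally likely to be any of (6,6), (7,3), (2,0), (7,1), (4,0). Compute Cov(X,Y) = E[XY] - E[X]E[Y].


E[X]=26/5, E[Y]=2, E[XY]=64/5
Cov(X,Y) = E[XY] - E[X]E[Y] = 64/5 - 26/5*2 = 12/5

12/5


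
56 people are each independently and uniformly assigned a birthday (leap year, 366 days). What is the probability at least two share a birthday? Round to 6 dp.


P(all different) = prod((366-i)/366 for i=0..55) = 0.011818
P(at least one match) = 1 - 0.011818 = 0.988182

0.988182


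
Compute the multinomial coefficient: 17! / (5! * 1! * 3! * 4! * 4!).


17! = 355687428096000
Denominator: 5!=120 * 1!=1 * 3!=6 * 4!=24 * 4!=24
Coefficient = 355687428096000 / 414720 = 857656800

857656800


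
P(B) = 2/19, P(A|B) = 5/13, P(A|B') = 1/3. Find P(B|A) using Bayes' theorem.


P(A) = P(A|B)P(B) + P(A|B')P(B') = 5/13*2/19 + 1/3*17/19 = 251/741
P(B|A) = P(A|B)P(B)/P(A) = (10/247)/(251/741) = 30/251

30/251


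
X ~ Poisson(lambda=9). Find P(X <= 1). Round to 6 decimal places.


P(X<=1) = e^(-9)*9^0/0! + e^(-9)*9^1/1!
≈ 0.0001234098 + 0.0011106882
= 0.0012340980
≈ 0.001234

0.001234


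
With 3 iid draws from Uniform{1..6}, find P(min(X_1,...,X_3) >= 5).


P(min >= 5) = P(all X_i >= 5) = (P(X_1 >= 5))^3
= (2/6)^3 = (1/3)^3 = 1/27

1/27


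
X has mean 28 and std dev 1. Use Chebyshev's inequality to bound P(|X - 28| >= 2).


k = 2/1 = 2
Chebyshev: P(|X-mu| >= k*sigma) <= 1/k^2 = 1/2^2 = 1/4

1/4


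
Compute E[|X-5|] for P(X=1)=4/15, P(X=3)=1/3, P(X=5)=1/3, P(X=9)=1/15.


E[|X-5|] = sum(g(x)*P(x))
= 4*4/15 + 2*1/3 + 0*1/3 + 4*1/15
= 2

2


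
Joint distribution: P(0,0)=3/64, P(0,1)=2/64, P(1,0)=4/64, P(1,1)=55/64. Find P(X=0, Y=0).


Read from table: P(X=0, Y=0) = 3/64

3/64


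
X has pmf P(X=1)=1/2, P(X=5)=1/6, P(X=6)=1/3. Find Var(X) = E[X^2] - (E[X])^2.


E[X] = 10/3, E[X^2] = 50/3
Var(X) = E[X^2] - (E[X])^2 = 50/3 - (10/3)^2 = 50/9

50/9


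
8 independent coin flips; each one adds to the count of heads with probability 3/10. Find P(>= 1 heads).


P(at least one) = 1 - P(none)
P(none) = (1 - 3/10)^8 = (7/10)^8 = 5764801/100000000
P(at least one) = 1 - 5764801/100000000 = 94235199/100000000

94235199/100000000


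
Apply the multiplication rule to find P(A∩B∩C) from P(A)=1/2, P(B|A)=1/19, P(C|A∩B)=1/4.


P(A∩B∩C) = P(A) * P(B|A) * P(C|A∩B)
= 1/2 * 1/19 * 1/4
= 1/38 * 1/4 = 1/152

1/152


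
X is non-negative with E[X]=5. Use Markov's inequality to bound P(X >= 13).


Markov: P(X >= a) <= E[X]/a
P(X >= 13) <= 5/13

5/13


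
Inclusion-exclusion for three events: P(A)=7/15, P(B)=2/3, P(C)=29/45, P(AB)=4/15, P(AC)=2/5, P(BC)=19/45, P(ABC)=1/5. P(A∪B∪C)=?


P(A∪B∪C) = P(A)+P(B)+P(C) - P(AB)-P(AC)-P(BC) + P(ABC)
= 7/15+2/3+29/45 - 4/15-2/5-19/45 + 1/5
= 8/9

8/9


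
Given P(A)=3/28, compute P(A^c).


P(A') = 1 - P(A) = 1 - 3/28 = 25/28

25/28


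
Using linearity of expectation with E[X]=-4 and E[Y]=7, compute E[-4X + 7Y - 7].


E[-4X + 7Y - 7] = -4*E[X] + 7*E[Y] - 7
= (-4)*(-4) + (7)*(7) + (-7)
= 16 + 49 - 7 = 58

58


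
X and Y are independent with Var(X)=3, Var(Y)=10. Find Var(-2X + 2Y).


Independence => Cov(X,Y)=0
Var(-2X + 2Y) = (-2)^2*Var(X) + 2^2*Var(Y)
= 4*3 + 4*10 = 52

52


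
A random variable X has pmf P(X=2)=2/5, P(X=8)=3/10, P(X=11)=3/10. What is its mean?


E[X] = sum(x * P(x))
= 2*2/5 + 8*3/10 + 11*3/10
= 13/2

13/2


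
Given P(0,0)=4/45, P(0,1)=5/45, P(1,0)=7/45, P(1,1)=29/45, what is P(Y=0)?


P(Y=0) = P(0,0)+P(1,0) = 4/45 + 7/45 = 11/45

11/45


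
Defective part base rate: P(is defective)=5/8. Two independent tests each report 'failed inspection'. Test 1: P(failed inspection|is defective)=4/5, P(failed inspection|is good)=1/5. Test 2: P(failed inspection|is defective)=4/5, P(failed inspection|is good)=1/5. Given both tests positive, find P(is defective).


After test 1: P(+) = 4/5*5/8 + 1/5*3/8 = 23/40
P(B|+) = (1/2)/(23/40) = 20/23
After test 2 (use post1 as new prior): P(+) = 4/5*20/23 + 1/5*3/23 = 83/115
P(B|+,+) = (16/23)/(83/115) = 80/83

80/83


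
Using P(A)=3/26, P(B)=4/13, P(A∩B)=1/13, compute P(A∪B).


P(A∪B) = P(A) + P(B) - P(A∩B)
= 3/26 + 4/13 - 1/13 = 9/26

9/26


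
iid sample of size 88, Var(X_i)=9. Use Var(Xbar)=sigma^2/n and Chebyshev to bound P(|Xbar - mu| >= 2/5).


Var(Xbar) = Var(X)/n = 9/88
Chebyshev: P(|Xbar-mu| >= 2/5) <= Var(Xbar)/(2/5)^2 = (9/88)/(4/25) = 225/352

225/352


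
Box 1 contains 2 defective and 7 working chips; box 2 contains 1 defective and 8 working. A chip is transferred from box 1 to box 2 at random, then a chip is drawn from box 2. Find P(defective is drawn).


P(transfer defective) = 2/9; P(transfer working) = 7/9
If defective transferred: Urn II has 2 defective of 10, so P(defective|defective moved) = 1/5
If working transferred: Urn II has 1 defective of 10, so P(defective|working moved) = 1/10
By total probability: P(defective) = 2/9*1/5 + 7/9*1/10 = 11/90

11/90


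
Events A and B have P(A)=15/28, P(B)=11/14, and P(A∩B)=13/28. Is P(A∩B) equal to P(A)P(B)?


P(A)*P(B) = 15/28*11/14 = 165/392
P(A∩B) = 13/28 != 165/392, so not independent

No, A and B are not independent


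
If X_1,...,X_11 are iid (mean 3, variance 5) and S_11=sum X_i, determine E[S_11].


E[S_n] = n*E[X_1] = 11*3 = 33

33


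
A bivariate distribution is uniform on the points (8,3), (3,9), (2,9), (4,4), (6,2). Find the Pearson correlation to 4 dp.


Cov(X,Y) = -5.4400, Var(X) = 4.6400, Var(Y) = 9.0400
rho = Cov/(sqrt(VarX)*sqrt(VarY)) = -0.8400

-0.8400


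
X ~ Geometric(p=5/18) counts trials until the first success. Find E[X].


For geometric (trials until first success), E[X] = 1/p = 1/(5/18) = 18/5

18/5


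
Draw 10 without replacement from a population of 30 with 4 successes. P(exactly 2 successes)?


P(X=2) = C(4,2)*C(26,8) / C(30,10)
= 6*1562275 / 30045015
= 9373650/30045015 = 190/609

190/609


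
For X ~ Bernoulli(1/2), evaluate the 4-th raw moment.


For Bernoulli: X in {0,1}
E[X^4] = 0^4*(1-1/2) + 1^4*1/2 = 1/2

1/2


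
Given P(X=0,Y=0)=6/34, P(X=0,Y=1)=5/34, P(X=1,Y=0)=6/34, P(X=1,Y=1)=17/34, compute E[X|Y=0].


P(Y=0) = 12/34
E[X|Y=0] = (0*6 + 1*6)/12 = 6/12 = 1/2

1/2


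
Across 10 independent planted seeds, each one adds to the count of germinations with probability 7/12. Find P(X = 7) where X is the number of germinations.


P(X=7) = C(10,7) * p^7 * (1-p)^3
= 120 * 823543/35831808 * 125/1728
= 514714375/2579890176

514714375/2579890176


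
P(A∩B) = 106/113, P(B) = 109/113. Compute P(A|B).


P(A|B) = P(A∩B)/P(B) = (106/113)/(109/113) = 106/109

106/109


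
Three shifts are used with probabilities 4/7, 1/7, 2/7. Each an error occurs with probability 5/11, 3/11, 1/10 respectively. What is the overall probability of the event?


P(A) = P(A|B1)P(B1) + P(A|B2)P(B2) + P(A|B3)P(B3)
= 5/11*4/7 + 3/11*1/7 + 1/10*2/7
= 20/77 + 3/77 + 1/35 = 18/55

18/55


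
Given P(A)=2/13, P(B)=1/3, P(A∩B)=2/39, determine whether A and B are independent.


P(A)*P(B) = 2/13*1/3 = 2/39
P(A∩B) = 2/39, which equals P(A)P(B), so independent

Yes, A and B are independent


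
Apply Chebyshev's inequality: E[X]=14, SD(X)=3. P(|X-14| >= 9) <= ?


k = 9/3 = 3
Chebyshev: P(|X-mu| >= k*sigma) <= 1/k^2 = 1/3^2 = 1/9

1/9


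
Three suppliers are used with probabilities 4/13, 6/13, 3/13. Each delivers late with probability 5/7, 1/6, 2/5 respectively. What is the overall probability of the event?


P(A) = P(A|B1)P(B1) + P(A|B2)P(B2) + P(A|B3)P(B3)
= 5/7*4/13 + 1/6*6/13 + 2/5*3/13
= 20/91 + 1/13 + 6/65 = 177/455

177/455


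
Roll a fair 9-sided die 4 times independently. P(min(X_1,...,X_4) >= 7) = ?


P(min >= 7) = P(all X_i >= 7) = (P(X_1 >= 7))^4
= (3/9)^4 = (1/3)^4 = 1/81

1/81


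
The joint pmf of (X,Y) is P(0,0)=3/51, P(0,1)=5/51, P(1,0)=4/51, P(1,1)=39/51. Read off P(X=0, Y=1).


Read from table: P(X=0, Y=1) = 5/51

5/51


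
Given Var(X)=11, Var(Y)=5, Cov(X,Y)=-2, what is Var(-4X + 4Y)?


Var(-4X + 4Y) = (-4)^2*Var(X) + 4^2*Var(Y) + 2*(-4)*4*Cov(X,Y)
= 16*11 + 16*5 - 32*(-2)
= 176 + 80 + 64 = 320

320


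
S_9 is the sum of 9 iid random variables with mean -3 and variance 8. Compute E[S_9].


E[S_n] = n*E[X_1] = 9*-3 = -27

-27


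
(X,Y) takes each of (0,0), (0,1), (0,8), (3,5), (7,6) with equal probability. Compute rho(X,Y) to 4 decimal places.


Cov(X,Y) = 3.4000, Var(X) = 7.6000, Var(Y) = 9.2000
rho = Cov/(sqrt(VarX)*sqrt(VarY)) = 0.4066

0.4066


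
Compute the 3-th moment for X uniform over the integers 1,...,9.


E[X^3] = (1/9) * sum(x^3 for x=1..9)
= 2025/9 = 225

225


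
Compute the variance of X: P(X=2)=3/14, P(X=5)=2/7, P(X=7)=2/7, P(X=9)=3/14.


E[X] = 81/14, E[X^2] = 551/14
Var(X) = E[X^2] - (E[X])^2 = 551/14 - (81/14)^2 = 1153/196

1153/196


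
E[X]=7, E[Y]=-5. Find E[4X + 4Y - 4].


E[4X + 4Y - 4] = 4*E[X] + 4*E[Y] - 4
= (4)*(7) + (4)*(-5) + (-4)
= 28 - 20 - 4 = 4

4


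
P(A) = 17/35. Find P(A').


P(A') = 1 - P(A) = 1 - 17/35 = 18/35

18/35


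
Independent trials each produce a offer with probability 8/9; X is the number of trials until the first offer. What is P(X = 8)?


P(X=8) = (1-p)^7 * p = (1/9)^7 * 8/9
= 1/4782969 * 8/9 = 8/43046721

8/43046721


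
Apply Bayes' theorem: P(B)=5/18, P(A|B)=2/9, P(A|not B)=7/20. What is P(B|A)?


P(A) = P(A|B)P(B) + P(A|B')P(B') = 2/9*5/18 + 7/20*13/18 = 1019/3240
P(B|A) = P(A|B)P(B)/P(A) = (5/81)/(1019/3240) = 200/1019

200/1019


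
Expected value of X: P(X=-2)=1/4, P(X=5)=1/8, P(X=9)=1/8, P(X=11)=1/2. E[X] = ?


E[X] = sum(x * P(x))
= -2*1/4 + 5*1/8 + 9*1/8 + 11*1/2
= 27/4

27/4


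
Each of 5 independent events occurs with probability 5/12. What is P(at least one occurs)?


P(at least one) = 1 - P(none)
P(none) = (1 - 5/12)^5 = (7/12)^5 = 16807/248832
P(at least one) = 1 - 16807/248832 = 232025/248832

232025/248832


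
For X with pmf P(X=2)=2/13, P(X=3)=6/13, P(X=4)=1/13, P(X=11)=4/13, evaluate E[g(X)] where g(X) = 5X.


E[5X] = sum(g(x)*P(x))
= 10*2/13 + 15*6/13 + 20*1/13 + 55*4/13
= 350/13

350/13


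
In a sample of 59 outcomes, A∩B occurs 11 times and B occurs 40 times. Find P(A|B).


P(A|B) = P(A∩B)/P(B) = (11/59)/(40/59) = 11/40

11/40


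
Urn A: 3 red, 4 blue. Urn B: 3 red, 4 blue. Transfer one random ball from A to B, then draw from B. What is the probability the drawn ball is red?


P(transfer red) = 3/7; P(transfer blue) = 4/7
If red transferred: Urn II has 4 red of 8, so P(red|red moved) = 1/2
If blue transferred: Urn II has 3 red of 8, so P(red|blue moved) = 3/8
By total probability: P(red) = 3/7*1/2 + 4/7*3/8 = 3/7

3/7


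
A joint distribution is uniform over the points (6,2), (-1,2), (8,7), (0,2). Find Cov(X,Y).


E[X]=13/4, E[Y]=13/4, E[XY]=33/2
Cov(X,Y) = E[XY] - E[X]E[Y] = 33/2 - 13/4*13/4 = 95/16

95/16


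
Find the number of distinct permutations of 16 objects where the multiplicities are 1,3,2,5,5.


16! = 20922789888000
Denominator: 1!=1 * 3!=6 * 2!=2 * 5!=120 * 5!=120
Coefficient = 20922789888000 / 172800 = 121080960

121080960


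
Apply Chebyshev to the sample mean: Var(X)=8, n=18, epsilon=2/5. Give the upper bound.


Var(Xbar) = Var(X)/n = 8/18
Chebyshev: P(|Xbar-mu| >= 2/5) <= Var(Xbar)/(2/5)^2 = (4/9)/(4/25) = 25/9
Bound exceeds 1, so trivial bound: 1

1


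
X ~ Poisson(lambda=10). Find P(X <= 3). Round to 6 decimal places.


P(X<=3) = e^(-10)*10^0/0! + e^(-10)*10^1/1! + e^(-10)*10^2/2! + e^(-10)*10^3/3!
≈ 0.0000453999 + 0.0004539993 + 0.0022699965 + 0.0075666550
= 0.0103360507
≈ 0.010336

0.010336


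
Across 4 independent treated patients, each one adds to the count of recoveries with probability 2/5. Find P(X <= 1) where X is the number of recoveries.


P(X<=1) = P(X=0) + P(X=1)
= 81/625 + 216/625
= 297/625

297/625


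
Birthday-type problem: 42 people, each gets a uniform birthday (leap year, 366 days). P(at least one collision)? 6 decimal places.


P(all different) = prod((366-i)/366 for i=0..41) = 0.086572
P(at least one match) = 1 - 0.086572 = 0.913428

0.913428


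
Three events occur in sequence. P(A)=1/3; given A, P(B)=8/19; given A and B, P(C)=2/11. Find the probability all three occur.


P(A∩B∩C) = P(A) * P(B|A) * P(C|A∩B)
= 1/3 * 8/19 * 2/11
= 8/57 * 2/11 = 16/627

16/627


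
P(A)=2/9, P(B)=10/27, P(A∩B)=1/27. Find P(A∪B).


P(A∪B) = P(A) + P(B) - P(A∩B)
= 2/9 + 10/27 - 1/27 = 5/9

5/9


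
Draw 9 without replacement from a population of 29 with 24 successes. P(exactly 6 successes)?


P(X=6) = C(24,6)*C(5,3) / C(29,9)
= 134596*10 / 10015005
= 1345960/10015005 = 152/1131

152/1131


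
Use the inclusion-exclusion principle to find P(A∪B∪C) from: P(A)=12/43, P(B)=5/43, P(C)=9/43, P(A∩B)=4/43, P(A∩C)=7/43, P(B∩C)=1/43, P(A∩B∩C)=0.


P(A∪B∪C) = P(A)+P(B)+P(C) - P(AB)-P(AC)-P(BC) + P(ABC)
= 12/43+5/43+9/43 - 4/43-7/43-1/43 + 0
= 14/43

14/43


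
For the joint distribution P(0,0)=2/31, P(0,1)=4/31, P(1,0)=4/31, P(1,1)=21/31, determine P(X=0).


P(X=0) = P(0,0)+P(0,1) = 2/31 + 4/31 = 6/31

6/31


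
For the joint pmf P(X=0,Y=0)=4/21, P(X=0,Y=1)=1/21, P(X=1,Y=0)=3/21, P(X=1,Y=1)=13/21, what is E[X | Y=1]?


P(Y=1) = 14/21
E[X|Y=1] = (0*1 + 1*13)/14 = 13/14

13/14


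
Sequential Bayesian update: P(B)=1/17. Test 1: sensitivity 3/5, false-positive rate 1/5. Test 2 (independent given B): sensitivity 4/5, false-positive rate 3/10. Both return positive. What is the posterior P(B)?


After test 1: P(+) = 3/5*1/17 + 1/5*16/17 = 19/85
P(B|+) = (3/85)/(19/85) = 3/19
After test 2 (use post1 as new prior): P(+) = 4/5*3/19 + 3/10*16/19 = 36/95
P(B|+,+) = (12/95)/(36/95) = 1/3

1/3


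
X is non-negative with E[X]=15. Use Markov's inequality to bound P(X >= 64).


Markov: P(X >= a) <= E[X]/a
P(X >= 64) <= 15/64

15/64


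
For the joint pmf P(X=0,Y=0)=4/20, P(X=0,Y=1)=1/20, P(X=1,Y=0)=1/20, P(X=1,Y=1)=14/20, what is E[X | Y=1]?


P(Y=1) = 15/20
E[X|Y=1] = (0*1 + 1*14)/15 = 14/15

14/15


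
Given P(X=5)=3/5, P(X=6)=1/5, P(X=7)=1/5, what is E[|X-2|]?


E[|X-2|] = sum(g(x)*P(x))
= 3*3/5 + 4*1/5 + 5*1/5
= 18/5

18/5


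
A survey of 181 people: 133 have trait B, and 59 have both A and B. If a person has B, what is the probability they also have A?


P(A|B) = P(A∩B)/P(B) = (59/181)/(133/181) = 59/133

59/133


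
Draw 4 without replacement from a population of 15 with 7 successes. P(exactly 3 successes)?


P(X=3) = C(7,3)*C(8,1) / C(15,4)
= 35*8 / 1365
= 280/1365 = 8/39

8/39


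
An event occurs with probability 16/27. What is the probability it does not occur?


P(A') = 1 - P(A) = 1 - 16/27 = 11/27

11/27


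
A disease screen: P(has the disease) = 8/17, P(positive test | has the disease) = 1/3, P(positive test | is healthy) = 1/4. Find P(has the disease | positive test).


P(A) = P(A|B)P(B) + P(A|B')P(B') = 1/3*8/17 + 1/4*9/17 = 59/204
P(B|A) = P(A|B)P(B)/P(A) = (8/51)/(59/204) = 32/59

32/59


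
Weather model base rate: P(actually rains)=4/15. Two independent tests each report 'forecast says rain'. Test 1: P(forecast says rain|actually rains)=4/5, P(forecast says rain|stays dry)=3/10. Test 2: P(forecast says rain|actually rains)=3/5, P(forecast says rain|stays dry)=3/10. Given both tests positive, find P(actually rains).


After test 1: P(+) = 4/5*4/15 + 3/10*11/15 = 13/30
P(B|+) = (16/75)/(13/30) = 32/65
After test 2 (use post1 as new prior): P(+) = 3/5*32/65 + 3/10*33/65 = 291/650
P(B|+,+) = (96/325)/(291/650) = 64/97

64/97


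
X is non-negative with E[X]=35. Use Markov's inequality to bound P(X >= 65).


Markov: P(X >= a) <= E[X]/a
P(X >= 65) <= 35/65 = 7/13

7/13


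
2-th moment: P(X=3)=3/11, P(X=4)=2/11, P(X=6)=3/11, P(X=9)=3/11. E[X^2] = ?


E[X^2] = sum(x^2 * P(x))
= 9*3/11 + 16*2/11 + 36*3/11 + 81*3/11
= 410/11

410/11


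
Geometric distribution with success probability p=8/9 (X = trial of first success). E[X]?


For geometric (trials until first success), E[X] = 1/p = 1/(8/9) = 9/8

9/8


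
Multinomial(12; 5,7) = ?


12! = 479001600
Denominator: 5!=120 * 7!=5040
Coefficient = 479001600 / 604800 = 792

792


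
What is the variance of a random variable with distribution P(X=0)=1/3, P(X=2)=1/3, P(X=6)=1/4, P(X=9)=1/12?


E[X] = 35/12, E[X^2] = 205/12
Var(X) = E[X^2] - (E[X])^2 = 205/12 - (35/12)^2 = 1235/144

1235/144


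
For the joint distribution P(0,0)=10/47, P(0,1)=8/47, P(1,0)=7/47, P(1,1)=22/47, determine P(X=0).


P(X=0) = P(0,0)+P(0,1) = 10/47 + 8/47 = 18/47

18/47


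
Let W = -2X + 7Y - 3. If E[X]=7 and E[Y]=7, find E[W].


E[-2X + 7Y - 3] = -2*E[X] + 7*E[Y] - 3
= (-2)*(7) + (7)*(7) + (-3)
= -14 + 49 - 3 = 32

32


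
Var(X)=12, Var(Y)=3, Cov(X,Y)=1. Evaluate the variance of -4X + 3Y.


Var(-4X + 3Y) = (-4)^2*Var(X) + 3^2*Var(Y) + 2*(-4)*3*Cov(X,Y)
= 16*12 + 9*3 - 24*1
= 192 + 27 - 24 = 195

195


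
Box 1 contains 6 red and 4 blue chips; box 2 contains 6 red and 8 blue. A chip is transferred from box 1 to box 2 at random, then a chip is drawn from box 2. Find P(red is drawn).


P(transfer red) = 6/10 = 3/5; P(transfer blue) = 2/5
If red transferred: Urn II has 7 red of 15, so P(red|red moved) = 7/15
If blue transferred: Urn II has 6 red of 15, so P(red|blue moved) = 2/5
By total probability: P(red) = 3/5*7/15 + 2/5*2/5 = 11/25

11/25


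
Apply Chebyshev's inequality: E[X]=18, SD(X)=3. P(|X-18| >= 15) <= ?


k = 15/3 = 5
Chebyshev: P(|X-mu| >= k*sigma) <= 1/k^2 = 1/5^2 = 1/25

1/25


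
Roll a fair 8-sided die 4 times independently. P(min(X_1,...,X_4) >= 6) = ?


P(min >= 6) = P(all X_i >= 6) = (P(X_1 >= 6))^4
= (3/8)^4 = 81/4096

81/4096


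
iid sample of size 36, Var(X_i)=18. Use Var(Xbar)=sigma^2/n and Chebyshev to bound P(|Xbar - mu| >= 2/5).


Var(Xbar) = Var(X)/n = 18/36
Chebyshev: P(|Xbar-mu| >= 2/5) <= Var(Xbar)/(2/5)^2 = (1/2)/(4/25) = 25/8
Bound exceeds 1, so trivial bound: 1

1


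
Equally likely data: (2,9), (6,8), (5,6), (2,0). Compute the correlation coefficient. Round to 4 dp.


Cov(X,Y) = 2.4375, Var(X) = 3.1875, Var(Y) = 12.1875
rho = Cov/(sqrt(VarX)*sqrt(VarY)) = 0.3911

0.3911


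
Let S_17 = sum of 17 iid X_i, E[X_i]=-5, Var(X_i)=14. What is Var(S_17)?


By independence, Var(S_n) = n*Var(X_1) = 17*14 = 238

238


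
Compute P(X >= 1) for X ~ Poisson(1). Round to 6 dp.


P(X>=1) = 1 - P(X<=0) = 1 - (e^(-1)*1^0/0!)
≈ 1 - 0.3678794412 = 0.6321205588
≈ 0.632121

0.632121


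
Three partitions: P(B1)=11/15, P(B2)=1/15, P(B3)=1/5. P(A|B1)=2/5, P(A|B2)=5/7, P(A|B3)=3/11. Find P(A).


P(A) = P(A|B1)P(B1) + P(A|B2)P(B2) + P(A|B3)P(B3)
= 2/5*11/15 + 5/7*1/15 + 3/11*1/5
= 22/75 + 1/21 + 3/55 = 2284/5775

2284/5775


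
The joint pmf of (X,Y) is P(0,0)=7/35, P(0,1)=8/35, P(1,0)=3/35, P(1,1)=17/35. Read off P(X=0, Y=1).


Read from table: P(X=0, Y=1) = 8/35

8/35


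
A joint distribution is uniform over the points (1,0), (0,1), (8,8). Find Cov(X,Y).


E[X]=3, E[Y]=3, E[XY]=64/3
Cov(X,Y) = E[XY] - E[X]E[Y] = 64/3 - 3*3 = 37/3

37/3


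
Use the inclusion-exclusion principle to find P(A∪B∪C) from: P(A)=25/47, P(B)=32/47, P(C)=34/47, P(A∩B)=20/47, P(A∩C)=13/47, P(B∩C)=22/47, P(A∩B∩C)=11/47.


P(A∪B∪C) = P(A)+P(B)+P(C) - P(AB)-P(AC)-P(BC) + P(ABC)
= 25/47+32/47+34/47 - 20/47-13/47-22/47 + 11/47
= 1

1


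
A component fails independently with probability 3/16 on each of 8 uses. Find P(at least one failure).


P(at least one) = 1 - P(none)
P(none) = (1 - 3/16)^8 = (13/16)^8 = 815730721/4294967296
P(at least one) = 1 - 815730721/4294967296 = 3479236575/4294967296

3479236575/4294967296


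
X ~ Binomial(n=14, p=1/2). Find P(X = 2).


P(X=2) = C(14,2) * p^2 * (1-p)^12
= 91 * 1/4 * 1/4096
= 91/16384

91/16384


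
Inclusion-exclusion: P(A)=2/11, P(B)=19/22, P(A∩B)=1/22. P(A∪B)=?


P(A∪B) = P(A) + P(B) - P(A∩B)
= 2/11 + 19/22 - 1/22 = 1

1


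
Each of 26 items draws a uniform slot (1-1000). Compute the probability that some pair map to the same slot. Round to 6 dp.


P(all different) = prod((1000-i)/1000 for i=0..25) = 0.720508
P(at least one match) = 1 - 0.720508 = 0.279492

0.279492


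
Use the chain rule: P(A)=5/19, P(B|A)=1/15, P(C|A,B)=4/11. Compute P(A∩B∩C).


P(A∩B∩C) = P(A) * P(B|A) * P(C|A∩B)
= 5/19 * 1/15 * 4/11
= 1/57 * 4/11 = 4/627

4/627


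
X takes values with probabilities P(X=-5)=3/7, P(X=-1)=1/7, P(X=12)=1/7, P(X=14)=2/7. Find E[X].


E[X] = sum(x * P(x))
= -5*3/7 - 1*1/7 + 12*1/7 + 14*2/7
= 24/7

24/7


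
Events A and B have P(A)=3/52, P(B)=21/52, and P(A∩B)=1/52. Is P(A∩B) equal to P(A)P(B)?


P(A)*P(B) = 3/52*21/52 = 63/2704
P(A∩B) = 1/52 != 63/2704, so not independent

No, A and B are not independent


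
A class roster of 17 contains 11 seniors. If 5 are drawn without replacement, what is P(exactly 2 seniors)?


P(X=2) = C(11,2)*C(6,3) / C(17,5)
= 55*20 / 6188
= 1100/6188 = 275/1547

275/1547


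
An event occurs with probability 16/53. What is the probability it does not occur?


P(A') = 1 - P(A) = 1 - 16/53 = 37/53

37/53


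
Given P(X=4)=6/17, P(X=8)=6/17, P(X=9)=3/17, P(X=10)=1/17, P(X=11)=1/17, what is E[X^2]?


E[X^2] = sum(g(x)*P(x))
= 16*6/17 + 64*6/17 + 81*3/17 + 100*1/17 + 121*1/17
= 944/17

944/17


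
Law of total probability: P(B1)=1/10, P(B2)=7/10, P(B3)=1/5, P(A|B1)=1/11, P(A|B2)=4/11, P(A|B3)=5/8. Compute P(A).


P(A) = P(A|B1)P(B1) + P(A|B2)P(B2) + P(A|B3)P(B3)
= 1/11*1/10 + 4/11*7/10 + 5/8*1/5
= 1/110 + 14/55 + 1/8 = 171/440

171/440


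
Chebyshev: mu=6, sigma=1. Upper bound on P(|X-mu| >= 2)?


k = 2/1 = 2
Chebyshev: P(|X-mu| >= k*sigma) <= 1/k^2 = 1/2^2 = 1/4

1/4


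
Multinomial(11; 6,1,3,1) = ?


11! = 39916800
Denominator: 6!=720 * 1!=1 * 3!=6 * 1!=1
Coefficient = 39916800 / 4320 = 9240

9240


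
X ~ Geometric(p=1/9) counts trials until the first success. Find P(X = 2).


P(X=2) = (1-p)^1 * p = (8/9)^1 * 1/9
= 8/9 * 1/9 = 8/81

8/81


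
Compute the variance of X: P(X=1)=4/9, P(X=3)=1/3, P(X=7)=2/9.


E[X] = 3, E[X^2] = 43/3
Var(X) = E[X^2] - (E[X])^2 = 43/3 - (3)^2 = 16/3

16/3


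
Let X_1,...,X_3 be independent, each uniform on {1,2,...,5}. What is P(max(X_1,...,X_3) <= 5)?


P(max <= 5) = P(all X_i <= 5) = (P(X_1 <= 5))^3
= (5/5)^3 = 1^3 = 1

1


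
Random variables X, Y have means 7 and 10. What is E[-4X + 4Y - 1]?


E[-4X + 4Y - 1] = -4*E[X] + 4*E[Y] - 1
= (-4)*(7) + (4)*(10) + (-1)
= -28 + 40 - 1 = 11

11


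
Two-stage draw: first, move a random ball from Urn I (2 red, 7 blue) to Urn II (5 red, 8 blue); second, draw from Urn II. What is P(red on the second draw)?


P(transfer red) = 2/9; P(transfer blue) = 7/9
If red transferred: Urn II has 6 red of 14, so P(red|red moved) = 3/7
If blue transferred: Urn II has 5 red of 14, so P(red|blue moved) = 5/14
By total probability: P(red) = 2/9*3/7 + 7/9*5/14 = 47/126

47/126


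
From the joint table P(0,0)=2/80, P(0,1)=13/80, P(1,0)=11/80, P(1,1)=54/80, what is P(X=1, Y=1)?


Read from table: P(X=1, Y=1) = 54/80 = 27/40

27/40


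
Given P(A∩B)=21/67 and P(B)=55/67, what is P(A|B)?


P(A|B) = P(A∩B)/P(B) = (21/67)/(55/67) = 21/55

21/55


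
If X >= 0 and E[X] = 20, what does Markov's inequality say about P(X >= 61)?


Markov: P(X >= a) <= E[X]/a
P(X >= 61) <= 20/61

20/61


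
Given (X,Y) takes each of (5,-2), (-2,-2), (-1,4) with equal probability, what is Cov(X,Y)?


E[X]=2/3, E[Y]=0, E[XY]=-10/3
Cov(X,Y) = E[XY] - E[X]E[Y] = -10/3 - 2/3*0 = -10/3

-10/3


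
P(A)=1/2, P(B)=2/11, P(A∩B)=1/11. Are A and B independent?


P(A)*P(B) = 1/2*2/11 = 1/11
P(A∩B) = 1/11, which equals P(A)P(B), so independent

Yes, A and B are independent


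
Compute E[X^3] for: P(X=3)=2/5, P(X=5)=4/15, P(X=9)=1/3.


E[X^3] = sum(x^3 * P(x))
= 27*2/5 + 125*4/15 + 729*1/3
= 4307/15

4307/15


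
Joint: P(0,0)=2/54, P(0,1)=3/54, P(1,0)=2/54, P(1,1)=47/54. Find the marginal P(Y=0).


P(Y=0) = P(0,0)+P(1,0) = 2/54 + 2/54 = 4/54 = 2/27

2/27


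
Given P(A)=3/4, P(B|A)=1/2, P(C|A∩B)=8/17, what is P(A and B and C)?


P(A∩B∩C) = P(A) * P(B|A) * P(C|A∩B)
= 3/4 * 1/2 * 8/17
= 3/8 * 8/17 = 3/17

3/17


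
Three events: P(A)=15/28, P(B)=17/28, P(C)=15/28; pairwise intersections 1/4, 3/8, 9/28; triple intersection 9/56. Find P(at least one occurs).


P(A∪B∪C) = P(A)+P(B)+P(C) - P(AB)-P(AC)-P(BC) + P(ABC)
= 15/28+17/28+15/28 - 1/4-3/8-9/28 + 9/56
= 25/28

25/28


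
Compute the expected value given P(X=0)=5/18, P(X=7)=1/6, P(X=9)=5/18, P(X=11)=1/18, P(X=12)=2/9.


E[X] = sum(x * P(x))
= 0*5/18 + 7*1/6 + 9*5/18 + 11*1/18 + 12*2/9
= 125/18

125/18


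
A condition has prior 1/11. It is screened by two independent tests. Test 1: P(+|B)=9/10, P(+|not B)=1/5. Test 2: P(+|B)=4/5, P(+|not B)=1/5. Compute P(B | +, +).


After test 1: P(+) = 9/10*1/11 + 1/5*10/11 = 29/110
P(B|+) = (9/110)/(29/110) = 9/29
After test 2 (use post1 as new prior): P(+) = 4/5*9/29 + 1/5*20/29 = 56/145
P(B|+,+) = (36/145)/(56/145) = 9/14

9/14


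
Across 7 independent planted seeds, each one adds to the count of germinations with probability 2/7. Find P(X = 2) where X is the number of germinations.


P(X=2) = C(7,2) * p^2 * (1-p)^5
= 21 * 4/49 * 3125/16807
= 37500/117649

37500/117649


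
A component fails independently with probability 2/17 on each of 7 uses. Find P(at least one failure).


P(at least one) = 1 - P(none)
P(none) = (1 - 2/17)^7 = (15/17)^7 = 170859375/410338673
P(at least one) = 1 - 170859375/410338673 = 239479298/410338673

239479298/410338673


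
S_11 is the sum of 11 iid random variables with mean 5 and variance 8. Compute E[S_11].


E[S_n] = n*E[X_1] = 11*5 = 55

55


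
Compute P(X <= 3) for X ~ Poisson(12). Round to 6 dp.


P(X<=3) = e^(-12)*12^0/0! + e^(-12)*12^1/1! + e^(-12)*12^2/2! + e^(-12)*12^3/3!
≈ 0.0000061442 + 0.0000737305 + 0.0004423833 + 0.0017695332
= 0.0022917912
≈ 0.002292

0.002292


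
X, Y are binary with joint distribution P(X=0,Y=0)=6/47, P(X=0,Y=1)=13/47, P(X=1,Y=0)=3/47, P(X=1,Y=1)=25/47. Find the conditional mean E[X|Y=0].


P(Y=0) = 9/47
E[X|Y=0] = (0*6 + 1*3)/9 = 3/9 = 1/3

1/3


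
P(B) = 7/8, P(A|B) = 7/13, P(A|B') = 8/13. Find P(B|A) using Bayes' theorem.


P(A) = P(A|B)P(B) + P(A|B')P(B') = 7/13*7/8 + 8/13*1/8 = 57/104
P(B|A) = P(A|B)P(B)/P(A) = (49/104)/(57/104) = 49/57

49/57


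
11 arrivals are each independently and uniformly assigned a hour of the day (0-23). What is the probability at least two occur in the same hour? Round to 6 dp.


P(all different) = prod((24-i)/24 for i=0..10) = 0.065479
P(at least one match) = 1 - 0.065479 = 0.934521

0.934521


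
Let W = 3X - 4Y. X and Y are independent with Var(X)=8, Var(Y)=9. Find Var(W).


Independence => Cov(X,Y)=0
Var(3X - 4Y) = 3^2*Var(X) + (-4)^2*Var(Y)
= 9*8 + 16*9 = 216

216


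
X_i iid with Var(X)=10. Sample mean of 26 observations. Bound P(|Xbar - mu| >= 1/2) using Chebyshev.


Var(Xbar) = Var(X)/n = 10/26
Chebyshev: P(|Xbar-mu| >= 1/2) <= Var(Xbar)/(1/2)^2 = (5/13)/(1/4) = 20/13
Bound exceeds 1, so trivial bound: 1

1


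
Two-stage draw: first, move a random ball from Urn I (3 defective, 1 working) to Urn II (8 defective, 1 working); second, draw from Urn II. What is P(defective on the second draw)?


P(transfer defective) = 3/4; P(transfer working) = 1/4
If defective transferred: Urn II has 9 defective of 10, so P(defective|defective moved) = 9/10
If working transferred: Urn II has 8 defective of 10, so P(defective|working moved) = 4/5
By total probability: P(defective) = 3/4*9/10 + 1/4*4/5 = 7/8

7/8


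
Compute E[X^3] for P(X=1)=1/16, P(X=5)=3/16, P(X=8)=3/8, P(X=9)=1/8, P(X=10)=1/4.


E[X^3] = sum(g(x)*P(x))
= 1*1/16 + 125*3/16 + 512*3/8 + 729*1/8 + 1000*1/4
= 4453/8

4453/8


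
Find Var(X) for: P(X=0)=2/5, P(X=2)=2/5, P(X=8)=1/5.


E[X] = 12/5, E[X^2] = 72/5
Var(X) = E[X^2] - (E[X])^2 = 72/5 - (12/5)^2 = 216/25

216/25


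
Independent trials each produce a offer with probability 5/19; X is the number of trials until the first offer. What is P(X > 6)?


P(X > 6) = P(first 6 trials all fail) = (1-p)^6 = (14/19)^6 = 7529536/47045881

7529536/47045881


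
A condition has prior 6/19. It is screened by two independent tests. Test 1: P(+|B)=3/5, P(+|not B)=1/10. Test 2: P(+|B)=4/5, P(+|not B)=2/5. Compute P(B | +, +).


After test 1: P(+) = 3/5*6/19 + 1/10*13/19 = 49/190
P(B|+) = (18/95)/(49/190) = 36/49
After test 2 (use post1 as new prior): P(+) = 4/5*36/49 + 2/5*13/49 = 34/49
P(B|+,+) = (144/245)/(34/49) = 72/85

72/85


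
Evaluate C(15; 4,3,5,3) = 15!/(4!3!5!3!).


15! = 1307674368000
Denominator: 4!=24 * 3!=6 * 5!=120 * 3!=6
Coefficient = 1307674368000 / 103680 = 12612600

12612600


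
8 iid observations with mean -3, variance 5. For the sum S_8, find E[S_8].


E[S_n] = n*E[X_1] = 8*-3 = -24

-24


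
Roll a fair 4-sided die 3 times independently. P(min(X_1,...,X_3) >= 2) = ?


P(min >= 2) = P(all X_i >= 2) = (P(X_1 >= 2))^3
= (3/4)^3 = 27/64

27/64


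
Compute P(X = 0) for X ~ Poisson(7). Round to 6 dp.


P(X=0) = e^(-7) * 7^0 / 0!
≈ 0.0009118819656 * 1 / 1
≈ 0.000912

0.000912


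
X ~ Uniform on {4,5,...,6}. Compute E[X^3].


E[X^3] = (1/3) * sum(x^3 for x=4..6)
= 405/3 = 135

135


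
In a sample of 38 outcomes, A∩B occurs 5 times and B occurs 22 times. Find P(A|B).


P(A|B) = P(A∩B)/P(B) = (5/38)/(22/38) = 5/22

5/22


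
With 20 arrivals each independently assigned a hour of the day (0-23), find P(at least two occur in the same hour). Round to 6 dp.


P(all different) = prod((24-i)/24 for i=0..19) = 0.000006
P(at least one match) = 1 - 0.000006 = 0.999994

0.999994


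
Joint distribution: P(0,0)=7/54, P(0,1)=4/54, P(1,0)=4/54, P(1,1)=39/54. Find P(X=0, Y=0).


Read from table: P(X=0, Y=0) = 7/54

7/54


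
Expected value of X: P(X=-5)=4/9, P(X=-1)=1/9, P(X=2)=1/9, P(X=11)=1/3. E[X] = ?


E[X] = sum(x * P(x))
= -5*4/9 - 1*1/9 + 2*1/9 + 11*1/3
= 14/9

14/9


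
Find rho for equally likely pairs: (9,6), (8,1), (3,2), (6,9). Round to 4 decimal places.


Cov(X,Y) = 1.2500, Var(X) = 5.2500, Var(Y) = 10.2500
rho = Cov/(sqrt(VarX)*sqrt(VarY)) = 0.1704

0.1704


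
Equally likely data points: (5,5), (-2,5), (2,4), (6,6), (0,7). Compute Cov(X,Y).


E[X]=11/5, E[Y]=27/5, E[XY]=59/5
Cov(X,Y) = E[XY] - E[X]E[Y] = 59/5 - 11/5*27/5 = -2/25

-2/25


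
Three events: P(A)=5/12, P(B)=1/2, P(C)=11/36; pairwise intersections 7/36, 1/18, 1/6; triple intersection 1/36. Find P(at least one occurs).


P(A∪B∪C) = P(A)+P(B)+P(C) - P(AB)-P(AC)-P(BC) + P(ABC)
= 5/12+1/2+11/36 - 7/36-1/18-1/6 + 1/36
= 5/6

5/6


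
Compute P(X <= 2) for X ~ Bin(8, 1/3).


P(X<=2) = P(X=0) + P(X=1) + P(X=2)
= 256/6561 + 1024/6561 + 1792/6561
= 1024/2187

1024/2187


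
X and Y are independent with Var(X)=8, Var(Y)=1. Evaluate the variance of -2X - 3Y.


Independence => Cov(X,Y)=0
Var(-2X - 3Y) = (-2)^2*Var(X) + (-3)^2*Var(Y)
= 4*8 + 9*1 = 41

41


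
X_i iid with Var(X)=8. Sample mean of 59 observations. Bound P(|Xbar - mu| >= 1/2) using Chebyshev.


Var(Xbar) = Var(X)/n = 8/59
Chebyshev: P(|Xbar-mu| >= 1/2) <= Var(Xbar)/(1/2)^2 = (8/59)/(1/4) = 32/59

32/59


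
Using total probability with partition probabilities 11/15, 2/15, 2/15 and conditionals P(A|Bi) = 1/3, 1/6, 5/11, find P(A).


P(A) = P(A|B1)P(B1) + P(A|B2)P(B2) + P(A|B3)P(B3)
= 1/3*11/15 + 1/6*2/15 + 5/11*2/15
= 11/45 + 1/45 + 2/33 = 18/55

18/55


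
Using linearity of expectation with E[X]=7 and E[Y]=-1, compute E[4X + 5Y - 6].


E[4X + 5Y - 6] = 4*E[X] + 5*E[Y] - 6
= (4)*(7) + (5)*(-1) + (-6)
= 28 - 5 - 6 = 17

17


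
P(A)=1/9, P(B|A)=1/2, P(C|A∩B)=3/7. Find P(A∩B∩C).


P(A∩B∩C) = P(A) * P(B|A) * P(C|A∩B)
= 1/9 * 1/2 * 3/7
= 1/18 * 3/7 = 1/42

1/42


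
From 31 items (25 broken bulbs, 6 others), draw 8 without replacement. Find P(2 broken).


P(X=2) = C(25,2)*C(6,6) / C(31,8)
= 300*1 / 7888725
= 300/7888725 = 4/105183

4/105183


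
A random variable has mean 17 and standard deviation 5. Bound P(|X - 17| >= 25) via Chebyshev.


k = 25/5 = 5
Chebyshev: P(|X-mu| >= k*sigma) <= 1/k^2 = 1/5^2 = 1/25

1/25


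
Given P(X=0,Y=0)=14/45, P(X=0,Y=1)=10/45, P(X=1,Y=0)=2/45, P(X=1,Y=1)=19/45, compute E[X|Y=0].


P(Y=0) = 16/45
E[X|Y=0] = (0*14 + 1*2)/16 = 2/16 = 1/8

1/8
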